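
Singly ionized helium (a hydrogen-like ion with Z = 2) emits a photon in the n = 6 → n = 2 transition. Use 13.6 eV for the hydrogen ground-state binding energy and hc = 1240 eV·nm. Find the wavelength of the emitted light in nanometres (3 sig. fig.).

For Z = 2 the level energies scale as Z², so the effective Rydberg energy is 13.6 × 4 = 54.40 eV.
ΔE = 54.40 × (1/2² − 1/6²) = 54.40 × 0.2222 = 12.09 eV.
λ = hc/ΔE = 1240 / 12.09 = 103 nm.

103 nm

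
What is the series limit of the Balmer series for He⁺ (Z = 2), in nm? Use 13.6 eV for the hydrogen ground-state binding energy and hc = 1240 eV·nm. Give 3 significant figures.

The Balmer series has lower level n_f = 2; the series limit corresponds to n_i → ∞.
ΔE_max = 13.6 × 4 / 2² = 13.60 eV.
λ_min = 1240 / 13.60 = 91.2 nm.

91.2 nm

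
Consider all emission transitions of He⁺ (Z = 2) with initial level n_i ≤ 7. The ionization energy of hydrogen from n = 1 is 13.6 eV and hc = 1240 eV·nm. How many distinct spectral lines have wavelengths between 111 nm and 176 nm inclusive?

Enumerate all n_i → n_f pairs with 1 ≤ n_f < n_i ≤ 7 and compute λ = 1240 / [13.6·4·(1/n_f² − 1/n_i²)].
Lines falling in [111, 176] nm: 4→2 (121.6 nm), 3→2 (164.1 nm).

2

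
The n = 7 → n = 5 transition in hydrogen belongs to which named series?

Pfund

The series is set by the lower level: n_f = 5 is the Pfund series.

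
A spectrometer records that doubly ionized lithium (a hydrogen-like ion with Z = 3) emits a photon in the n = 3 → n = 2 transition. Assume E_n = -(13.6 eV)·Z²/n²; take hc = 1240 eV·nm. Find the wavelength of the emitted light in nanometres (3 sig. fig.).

For Z = 3 the level energies scale as Z², so the effective Rydberg energy is 13.6 × 9 = 122.4 eV.
ΔE = 122.4 × (1/2² − 1/3²) = 122.4 × 0.1389 = 17.00 eV.
λ = hc/ΔE = 1240 / 17.00 = 72.9 nm.

72.9 nm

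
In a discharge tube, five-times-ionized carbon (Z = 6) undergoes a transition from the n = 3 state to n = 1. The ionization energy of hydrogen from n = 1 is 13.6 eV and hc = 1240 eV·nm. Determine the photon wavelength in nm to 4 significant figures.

2.849 nm

For Z = 6 the level energies scale as Z², so the effective Rydberg energy is 13.6 × 36 = 489.6 eV.
ΔE = 489.6 × (1/1² − 1/3²) = 489.6 × 0.8889 = 435.2 eV.
λ = hc/ΔE = 1240 / 435.2 = 2.849 nm.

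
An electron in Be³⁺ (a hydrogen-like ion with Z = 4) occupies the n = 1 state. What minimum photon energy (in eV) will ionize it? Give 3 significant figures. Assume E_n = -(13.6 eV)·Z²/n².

218 eV

E_n = −13.6 Z²/n² = −217.6/n² eV for Z = 4.
E_1 = −217.6/1 = −218 eV, so ionization (to E = 0) requires 218 eV.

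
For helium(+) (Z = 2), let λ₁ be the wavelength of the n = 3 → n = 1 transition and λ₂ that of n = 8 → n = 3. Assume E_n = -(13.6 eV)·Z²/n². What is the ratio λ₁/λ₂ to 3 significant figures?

λ ∝ 1/ΔE ∝ 1/(1/n_f² − 1/n_i²), and the Z² and hc factors cancel in the ratio.
λ₁/λ₂ = (1/3² − 1/8²)/(1/1² − 1/3²) = 0.09549/0.8889 = 0.107.

0.107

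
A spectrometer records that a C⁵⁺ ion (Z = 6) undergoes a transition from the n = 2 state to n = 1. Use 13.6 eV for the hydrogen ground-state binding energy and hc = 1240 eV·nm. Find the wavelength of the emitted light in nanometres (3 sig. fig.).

3.38 nm

For Z = 6 the level energies scale as Z², so the effective Rydberg energy is 13.6 × 36 = 489.6 eV.
ΔE = 489.6 × (1/1² − 1/2²) = 489.6 × 0.7500 = 367.2 eV.
λ = hc/ΔE = 1240 / 367.2 = 3.38 nm.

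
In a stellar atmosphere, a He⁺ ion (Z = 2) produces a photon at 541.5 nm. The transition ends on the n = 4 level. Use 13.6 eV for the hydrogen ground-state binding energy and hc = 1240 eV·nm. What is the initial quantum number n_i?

n_i = 7

The photon energy is ΔE = hc/λ = 1240 / 541.5 = 2.290 eV.
With Z = 2, ΔE = 54.40 × (1/n_f² − 1/n_i²), so 1/n_f² − 1/n_i² = 0.04209.
With n_f = 4: 1/n_i² = 1/16 − 0.04209 = 0.02041, so n_i ≈ 7.00.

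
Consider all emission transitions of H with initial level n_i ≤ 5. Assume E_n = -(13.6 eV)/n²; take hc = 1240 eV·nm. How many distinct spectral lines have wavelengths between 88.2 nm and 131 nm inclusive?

Enumerate all n_i → n_f pairs with 1 ≤ n_f < n_i ≤ 5 and compute λ = 1240 / [13.6·1·(1/n_f² − 1/n_i²)].
Lines falling in [88.2, 131] nm: 5→1 (94.98 nm), 4→1 (97.25 nm), 3→1 (102.6 nm), 2→1 (121.6 nm).

4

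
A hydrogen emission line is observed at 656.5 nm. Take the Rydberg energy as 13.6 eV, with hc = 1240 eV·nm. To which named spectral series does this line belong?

Balmer

ΔE = 1240/656.5 = 1.889 eV.
This matches 13.6 × (1/2² − 1/3²), so n_f = 2: the Balmer series.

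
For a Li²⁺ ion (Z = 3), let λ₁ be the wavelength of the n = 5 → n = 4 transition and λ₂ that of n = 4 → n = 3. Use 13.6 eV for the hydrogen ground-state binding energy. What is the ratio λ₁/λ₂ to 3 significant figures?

2.16

λ ∝ 1/ΔE ∝ 1/(1/n_f² − 1/n_i²), and the Z² and hc factors cancel in the ratio.
λ₁/λ₂ = (1/3² − 1/4²)/(1/4² − 1/5²) = 0.04861/0.02250 = 2.16.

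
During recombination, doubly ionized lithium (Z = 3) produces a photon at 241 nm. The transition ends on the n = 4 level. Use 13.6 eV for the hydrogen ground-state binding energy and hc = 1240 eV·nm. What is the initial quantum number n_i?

n_i = 7

The photon energy is ΔE = hc/λ = 1240 / 241 = 5.145 eV.
With Z = 3, ΔE = 122.4 × (1/n_f² − 1/n_i²), so 1/n_f² − 1/n_i² = 0.04204.
With n_f = 4: 1/n_i² = 1/16 − 0.04204 = 0.02046, so n_i ≈ 6.99.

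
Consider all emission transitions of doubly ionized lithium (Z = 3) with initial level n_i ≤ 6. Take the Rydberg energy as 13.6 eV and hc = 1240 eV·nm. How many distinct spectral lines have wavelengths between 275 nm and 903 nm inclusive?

Enumerate all n_i → n_f pairs with 1 ≤ n_f < n_i ≤ 6 and compute λ = 1240 / [13.6·9·(1/n_f² − 1/n_i²)].
Lines falling in [275, 903] nm: 6→4 (291.8 nm), 5→4 (450.3 nm), 6→5 (828.9 nm).

3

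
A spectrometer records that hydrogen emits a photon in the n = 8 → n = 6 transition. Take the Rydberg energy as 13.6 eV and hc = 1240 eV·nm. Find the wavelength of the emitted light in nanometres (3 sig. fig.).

ΔE = 13.60 × (1/6² − 1/8²) = 13.60 × 0.01215 = 0.1653 eV.
λ = hc/ΔE = 1240 / 0.1653 = 7500 nm.

7500 nm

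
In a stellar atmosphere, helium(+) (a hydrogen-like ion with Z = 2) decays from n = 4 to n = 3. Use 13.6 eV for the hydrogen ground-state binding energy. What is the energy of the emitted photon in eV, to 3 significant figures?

The Bohr energies scale as Z², so for Z = 2: E_n = −54.40/n² eV.
E_4 = −54.40/16 = −3.400 eV and E_3 = −54.40/9 = −6.044 eV.
The photon energy is |E_4 − E_3| = 2.64 eV.

2.64 eV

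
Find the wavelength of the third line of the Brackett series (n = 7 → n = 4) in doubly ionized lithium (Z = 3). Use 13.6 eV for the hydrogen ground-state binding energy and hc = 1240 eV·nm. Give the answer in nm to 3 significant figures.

241 nm

The Brackett series terminates on n_f = 4; the third line has n_i = 4+3 = 7.
ΔE = 122.4 × (1/4² − 1/7²) = 5.152 eV.
λ = 1240 / 5.152 = 241 nm.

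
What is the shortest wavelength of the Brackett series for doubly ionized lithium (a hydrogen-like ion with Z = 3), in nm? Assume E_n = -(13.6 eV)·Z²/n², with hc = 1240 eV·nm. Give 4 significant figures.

The Brackett series has lower level n_f = 4; the series limit corresponds to n_i → ∞.
ΔE_max = 13.6 × 9 / 4² = 7.650 eV.
λ_min = 1240 / 7.650 = 162.1 nm.

162.1 nm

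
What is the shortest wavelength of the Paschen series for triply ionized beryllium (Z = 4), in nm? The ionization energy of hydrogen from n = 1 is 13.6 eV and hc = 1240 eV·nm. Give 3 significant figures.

51.3 nm

The Paschen series has lower level n_f = 3; the series limit corresponds to n_i → ∞.
ΔE_max = 13.6 × 16 / 3² = 24.18 eV.
λ_min = 1240 / 24.18 = 51.3 nm.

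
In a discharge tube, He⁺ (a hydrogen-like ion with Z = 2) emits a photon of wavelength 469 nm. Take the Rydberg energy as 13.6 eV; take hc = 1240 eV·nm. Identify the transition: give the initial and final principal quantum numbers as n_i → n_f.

n_i = 4, n_f = 3

The photon energy is ΔE = hc/λ = 1240 / 469 = 2.644 eV.
With Z = 2, ΔE = 54.40 × (1/n_f² − 1/n_i²), so 1/n_f² − 1/n_i² = 0.04860.
Trying n_f = 3 gives 1/n_i² = 0.06251, i.e. n_i ≈ 4; this pair matches.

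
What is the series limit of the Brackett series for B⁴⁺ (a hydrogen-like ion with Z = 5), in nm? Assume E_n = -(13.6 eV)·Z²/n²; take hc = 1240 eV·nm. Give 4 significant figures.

58.35 nm

The Brackett series has lower level n_f = 4; the series limit corresponds to n_i → ∞.
ΔE_max = 13.6 × 25 / 4² = 21.25 eV.
λ_min = 1240 / 21.25 = 58.35 nm.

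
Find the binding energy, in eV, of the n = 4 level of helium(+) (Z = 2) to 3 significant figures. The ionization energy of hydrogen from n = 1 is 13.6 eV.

3.40 eV

E_n = −13.6 Z²/n² = −54.40/n² eV for Z = 2.
E_4 = −54.40/16 = −3.40 eV, so ionization (to E = 0) requires 3.40 eV.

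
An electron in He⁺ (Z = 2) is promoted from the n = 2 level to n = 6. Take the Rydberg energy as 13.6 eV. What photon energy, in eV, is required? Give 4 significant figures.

12.09 eV

The Bohr energies scale as Z², so for Z = 2: E_n = −54.40/n² eV.
E_6 = −54.40/36 = −1.511 eV and E_2 = −54.40/4 = −13.60 eV.
The photon energy is |E_6 − E_2| = 12.09 eV.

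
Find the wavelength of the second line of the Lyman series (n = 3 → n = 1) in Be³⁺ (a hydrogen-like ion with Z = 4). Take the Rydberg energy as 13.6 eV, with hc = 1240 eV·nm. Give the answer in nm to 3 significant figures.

The Lyman series terminates on n_f = 1; the second line has n_i = 1+2 = 3.
ΔE = 217.6 × (1/1² − 1/3²) = 193.4 eV.
λ = 1240 / 193.4 = 6.41 nm.

6.41 nm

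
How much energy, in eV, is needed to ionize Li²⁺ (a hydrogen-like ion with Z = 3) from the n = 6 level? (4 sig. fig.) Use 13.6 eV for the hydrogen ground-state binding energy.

3.400 eV

E_n = −13.6 Z²/n² = −122.4/n² eV for Z = 3.
E_6 = −122.4/36 = −3.400 eV, so ionization (to E = 0) requires 3.400 eV.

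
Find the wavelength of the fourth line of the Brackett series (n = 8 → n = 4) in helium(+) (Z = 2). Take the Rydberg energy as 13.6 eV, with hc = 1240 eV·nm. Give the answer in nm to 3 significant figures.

The Brackett series terminates on n_f = 4; the fourth line has n_i = 4+4 = 8.
ΔE = 54.40 × (1/4² − 1/8²) = 2.550 eV.
λ = 1240 / 2.550 = 486 nm.

486 nm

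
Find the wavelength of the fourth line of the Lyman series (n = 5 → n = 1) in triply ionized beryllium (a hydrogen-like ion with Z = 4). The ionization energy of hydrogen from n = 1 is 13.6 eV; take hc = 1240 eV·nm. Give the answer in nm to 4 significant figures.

The Lyman series terminates on n_f = 1; the fourth line has n_i = 1+4 = 5.
ΔE = 217.6 × (1/1² − 1/5²) = 208.9 eV.
λ = 1240 / 208.9 = 5.936 nm.

5.936 nm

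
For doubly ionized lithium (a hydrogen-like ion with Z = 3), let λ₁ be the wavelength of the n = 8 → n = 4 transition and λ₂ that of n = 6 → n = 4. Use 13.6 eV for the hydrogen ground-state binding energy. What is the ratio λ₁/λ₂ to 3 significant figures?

0.741

λ ∝ 1/ΔE ∝ 1/(1/n_f² − 1/n_i²), and the Z² and hc factors cancel in the ratio.
λ₁/λ₂ = (1/4² − 1/6²)/(1/4² − 1/8²) = 0.03472/0.04688 = 0.741.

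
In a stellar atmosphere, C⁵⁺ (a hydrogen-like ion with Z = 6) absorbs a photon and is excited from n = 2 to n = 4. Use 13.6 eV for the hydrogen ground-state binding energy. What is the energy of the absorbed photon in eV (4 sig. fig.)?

The Bohr energies scale as Z², so for Z = 6: E_n = −489.6/n² eV.
E_4 = −489.6/16 = −30.60 eV and E_2 = −489.6/4 = −122.4 eV.
The photon energy is |E_4 − E_2| = 91.80 eV.

91.80 eV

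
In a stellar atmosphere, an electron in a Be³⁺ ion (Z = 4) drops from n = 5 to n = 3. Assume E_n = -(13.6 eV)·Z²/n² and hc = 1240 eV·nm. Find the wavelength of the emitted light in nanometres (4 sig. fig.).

For Z = 4 the level energies scale as Z², so the effective Rydberg energy is 13.6 × 16 = 217.6 eV.
ΔE = 217.6 × (1/3² − 1/5²) = 217.6 × 0.07111 = 15.47 eV.
λ = hc/ΔE = 1240 / 15.47 = 80.14 nm.

80.14 nm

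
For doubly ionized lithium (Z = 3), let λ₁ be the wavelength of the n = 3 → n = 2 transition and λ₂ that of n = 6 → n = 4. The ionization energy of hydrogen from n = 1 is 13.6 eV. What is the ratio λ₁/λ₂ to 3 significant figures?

0.250

λ ∝ 1/ΔE ∝ 1/(1/n_f² − 1/n_i²), and the Z² and hc factors cancel in the ratio.
λ₁/λ₂ = (1/4² − 1/6²)/(1/2² − 1/3²) = 0.03472/0.1389 = 0.250.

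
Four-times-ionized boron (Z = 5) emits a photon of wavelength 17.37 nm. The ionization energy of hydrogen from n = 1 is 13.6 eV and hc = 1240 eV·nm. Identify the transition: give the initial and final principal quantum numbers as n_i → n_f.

n_i = 5, n_f = 2

The photon energy is ΔE = hc/λ = 1240 / 17.37 = 71.39 eV.
With Z = 5, ΔE = 340.0 × (1/n_f² − 1/n_i²), so 1/n_f² − 1/n_i² = 0.2100.
Trying n_f = 2 gives 1/n_i² = 0.04004, i.e. n_i ≈ 5; this pair matches.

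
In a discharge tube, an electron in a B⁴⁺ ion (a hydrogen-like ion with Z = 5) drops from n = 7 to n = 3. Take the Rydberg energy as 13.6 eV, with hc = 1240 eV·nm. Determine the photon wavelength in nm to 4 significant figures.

40.21 nm

For Z = 5 the level energies scale as Z², so the effective Rydberg energy is 13.6 × 25 = 340.0 eV.
ΔE = 340.0 × (1/3² − 1/7²) = 340.0 × 0.09070 = 30.84 eV.
λ = hc/ΔE = 1240 / 30.84 = 40.21 nm.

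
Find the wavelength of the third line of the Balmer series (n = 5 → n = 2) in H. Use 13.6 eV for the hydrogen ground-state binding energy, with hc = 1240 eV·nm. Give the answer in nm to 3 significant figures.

The Balmer series terminates on n_f = 2; the third line has n_i = 2+3 = 5.
ΔE = 13.60 × (1/2² − 1/5²) = 2.856 eV.
λ = 1240 / 2.856 = 434 nm.

434 nm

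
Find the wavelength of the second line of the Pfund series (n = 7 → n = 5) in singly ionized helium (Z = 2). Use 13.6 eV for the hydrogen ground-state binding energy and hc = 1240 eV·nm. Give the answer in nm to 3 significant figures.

1160 nm

The Pfund series terminates on n_f = 5; the second line has n_i = 5+2 = 7.
ΔE = 54.40 × (1/5² − 1/7²) = 1.066 eV.
λ = 1240 / 1.066 = 1160 nm.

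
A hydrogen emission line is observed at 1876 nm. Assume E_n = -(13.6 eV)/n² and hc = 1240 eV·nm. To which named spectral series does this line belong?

ΔE = 1240/1876 = 0.6610 eV.
This matches 13.6 × (1/3² − 1/4²), so n_f = 3: the Paschen series.

Paschen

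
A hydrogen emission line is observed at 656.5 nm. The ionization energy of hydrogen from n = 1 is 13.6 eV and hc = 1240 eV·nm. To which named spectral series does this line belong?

Balmer

ΔE = 1240/656.5 = 1.889 eV.
This matches 13.6 × (1/2² − 1/3²), so n_f = 2: the Balmer series.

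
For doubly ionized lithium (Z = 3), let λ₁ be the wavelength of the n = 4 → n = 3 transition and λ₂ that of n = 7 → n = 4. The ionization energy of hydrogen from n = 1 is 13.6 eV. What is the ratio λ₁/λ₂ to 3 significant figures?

λ ∝ 1/ΔE ∝ 1/(1/n_f² − 1/n_i²), and the Z² and hc factors cancel in the ratio.
λ₁/λ₂ = (1/4² − 1/7²)/(1/3² − 1/4²) = 0.04209/0.04861 = 0.866.

0.866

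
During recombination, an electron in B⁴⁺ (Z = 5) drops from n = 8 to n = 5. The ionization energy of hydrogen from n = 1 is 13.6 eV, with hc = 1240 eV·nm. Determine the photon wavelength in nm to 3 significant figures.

150 nm

For Z = 5 the level energies scale as Z², so the effective Rydberg energy is 13.6 × 25 = 340.0 eV.
ΔE = 340.0 × (1/5² − 1/8²) = 340.0 × 0.02438 = 8.288 eV.
λ = hc/ΔE = 1240 / 8.288 = 150 nm.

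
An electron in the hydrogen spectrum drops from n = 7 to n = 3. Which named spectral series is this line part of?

The series is set by the lower level: n_f = 3 is the Paschen series.

Paschen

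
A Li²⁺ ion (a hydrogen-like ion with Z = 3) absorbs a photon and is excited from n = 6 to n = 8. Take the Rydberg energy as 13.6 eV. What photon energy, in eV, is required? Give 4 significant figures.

The Bohr energies scale as Z², so for Z = 3: E_n = −122.4/n² eV.
E_8 = −122.4/64 = −1.913 eV and E_6 = −122.4/36 = −3.400 eV.
The photon energy is |E_8 − E_6| = 1.488 eV.

1.488 eV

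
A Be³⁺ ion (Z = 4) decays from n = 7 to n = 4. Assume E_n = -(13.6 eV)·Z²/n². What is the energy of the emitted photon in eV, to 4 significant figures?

The Bohr energies scale as Z², so for Z = 4: E_n = −217.6/n² eV.
E_7 = −217.6/49 = −4.441 eV and E_4 = −217.6/16 = −13.60 eV.
The photon energy is |E_7 − E_4| = 9.159 eV.

9.159 eV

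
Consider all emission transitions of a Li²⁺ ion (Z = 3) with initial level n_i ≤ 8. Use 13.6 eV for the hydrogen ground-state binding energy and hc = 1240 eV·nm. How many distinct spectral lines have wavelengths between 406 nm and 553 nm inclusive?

Enumerate all n_i → n_f pairs with 1 ≤ n_f < n_i ≤ 8 and compute λ = 1240 / [13.6·9·(1/n_f² − 1/n_i²)].
Lines falling in [406, 553] nm: 8→5 (415.6 nm), 5→4 (450.3 nm), 7→5 (517.1 nm).

3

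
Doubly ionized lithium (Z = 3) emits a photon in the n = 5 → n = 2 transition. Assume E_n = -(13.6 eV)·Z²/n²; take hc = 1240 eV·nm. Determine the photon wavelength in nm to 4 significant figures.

For Z = 3 the level energies scale as Z², so the effective Rydberg energy is 13.6 × 9 = 122.4 eV.
ΔE = 122.4 × (1/2² − 1/5²) = 122.4 × 0.2100 = 25.70 eV.
λ = hc/ΔE = 1240 / 25.70 = 48.24 nm.

48.24 nm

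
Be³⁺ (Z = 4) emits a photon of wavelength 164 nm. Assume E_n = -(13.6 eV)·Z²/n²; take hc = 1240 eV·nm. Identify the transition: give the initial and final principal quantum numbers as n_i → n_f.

n_i = 6, n_f = 4

The photon energy is ΔE = hc/λ = 1240 / 164 = 7.561 eV.
With Z = 4, ΔE = 217.6 × (1/n_f² − 1/n_i²), so 1/n_f² − 1/n_i² = 0.03475.
Trying n_f = 4 gives 1/n_i² = 0.02775, i.e. n_i ≈ 6; this pair matches.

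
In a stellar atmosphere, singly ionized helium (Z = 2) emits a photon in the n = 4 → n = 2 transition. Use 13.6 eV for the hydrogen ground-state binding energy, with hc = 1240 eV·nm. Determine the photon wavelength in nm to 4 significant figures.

For Z = 2 the level energies scale as Z², so the effective Rydberg energy is 13.6 × 4 = 54.40 eV.
ΔE = 54.40 × (1/2² − 1/4²) = 54.40 × 0.1875 = 10.20 eV.
λ = hc/ΔE = 1240 / 10.20 = 121.6 nm.

121.6 nm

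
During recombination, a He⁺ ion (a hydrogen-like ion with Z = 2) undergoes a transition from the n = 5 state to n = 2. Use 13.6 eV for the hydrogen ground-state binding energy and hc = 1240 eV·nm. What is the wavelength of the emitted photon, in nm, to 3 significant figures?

For Z = 2 the level energies scale as Z², so the effective Rydberg energy is 13.6 × 4 = 54.40 eV.
ΔE = 54.40 × (1/2² − 1/5²) = 54.40 × 0.2100 = 11.42 eV.
λ = hc/ΔE = 1240 / 11.42 = 109 nm.

109 nm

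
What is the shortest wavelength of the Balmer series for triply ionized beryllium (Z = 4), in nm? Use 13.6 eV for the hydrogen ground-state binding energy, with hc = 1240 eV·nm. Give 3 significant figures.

22.8 nm

The Balmer series has lower level n_f = 2; the series limit corresponds to n_i → ∞.
ΔE_max = 13.6 × 16 / 2² = 54.40 eV.
λ_min = 1240 / 54.40 = 22.8 nm.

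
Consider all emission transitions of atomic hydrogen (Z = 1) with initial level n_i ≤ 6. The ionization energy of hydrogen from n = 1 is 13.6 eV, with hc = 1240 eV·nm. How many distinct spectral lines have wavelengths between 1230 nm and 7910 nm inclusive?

Enumerate all n_i → n_f pairs with 1 ≤ n_f < n_i ≤ 6 and compute λ = 1240 / [13.6·1·(1/n_f² − 1/n_i²)].
Lines falling in [1230, 7910] nm: 5→3 (1282 nm), 4→3 (1876 nm), 6→4 (2626 nm), 5→4 (4052 nm), 6→5 (7460 nm).

5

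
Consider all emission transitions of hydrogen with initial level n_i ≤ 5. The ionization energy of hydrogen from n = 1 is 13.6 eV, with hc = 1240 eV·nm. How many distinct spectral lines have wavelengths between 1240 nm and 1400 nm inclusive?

1

Enumerate all n_i → n_f pairs with 1 ≤ n_f < n_i ≤ 5 and compute λ = 1240 / [13.6·1·(1/n_f² − 1/n_i²)].
Lines falling in [1240, 1400] nm: 5→3 (1282 nm).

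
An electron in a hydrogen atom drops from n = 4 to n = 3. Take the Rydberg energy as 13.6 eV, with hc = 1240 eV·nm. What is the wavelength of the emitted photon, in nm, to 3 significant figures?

ΔE = 13.60 × (1/3² − 1/4²) = 13.60 × 0.04861 = 0.6611 eV.
λ = hc/ΔE = 1240 / 0.6611 = 1880 nm.
This line belongs to the Paschen series.

1880 nm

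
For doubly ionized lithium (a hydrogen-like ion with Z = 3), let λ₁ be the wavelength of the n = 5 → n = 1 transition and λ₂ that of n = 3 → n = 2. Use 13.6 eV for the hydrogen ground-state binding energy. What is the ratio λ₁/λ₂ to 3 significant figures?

λ ∝ 1/ΔE ∝ 1/(1/n_f² − 1/n_i²), and the Z² and hc factors cancel in the ratio.
λ₁/λ₂ = (1/2² − 1/3²)/(1/1² − 1/5²) = 0.1389/0.9600 = 0.145.

0.145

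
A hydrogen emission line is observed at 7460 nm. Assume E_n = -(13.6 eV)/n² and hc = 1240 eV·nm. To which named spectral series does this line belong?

Pfund

ΔE = 1240/7460 = 0.1662 eV.
This matches 13.6 × (1/5² − 1/6²), so n_f = 5: the Pfund series.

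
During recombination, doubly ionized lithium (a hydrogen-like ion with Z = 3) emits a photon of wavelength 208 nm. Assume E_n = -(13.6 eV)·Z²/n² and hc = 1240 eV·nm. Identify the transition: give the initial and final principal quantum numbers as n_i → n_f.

The photon energy is ΔE = hc/λ = 1240 / 208 = 5.962 eV.
With Z = 3, ΔE = 122.4 × (1/n_f² − 1/n_i²), so 1/n_f² − 1/n_i² = 0.04871.
Trying n_f = 3 gives 1/n_i² = 0.06241, i.e. n_i ≈ 4; this pair matches.

n_i = 4, n_f = 3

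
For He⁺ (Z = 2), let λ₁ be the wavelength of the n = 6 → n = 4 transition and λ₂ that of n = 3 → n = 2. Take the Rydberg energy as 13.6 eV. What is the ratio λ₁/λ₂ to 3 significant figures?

λ ∝ 1/ΔE ∝ 1/(1/n_f² − 1/n_i²), and the Z² and hc factors cancel in the ratio.
λ₁/λ₂ = (1/2² − 1/3²)/(1/4² − 1/6²) = 0.1389/0.03472 = 4.00.

4.00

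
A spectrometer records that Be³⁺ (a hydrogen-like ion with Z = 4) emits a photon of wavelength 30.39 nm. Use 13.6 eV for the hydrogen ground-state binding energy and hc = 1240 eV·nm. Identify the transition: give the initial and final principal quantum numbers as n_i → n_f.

The photon energy is ΔE = hc/λ = 1240 / 30.39 = 40.80 eV.
With Z = 4, ΔE = 217.6 × (1/n_f² − 1/n_i²), so 1/n_f² − 1/n_i² = 0.1875.
Trying n_f = 2 gives 1/n_i² = 0.06249, i.e. n_i ≈ 4; this pair matches.

n_i = 4, n_f = 2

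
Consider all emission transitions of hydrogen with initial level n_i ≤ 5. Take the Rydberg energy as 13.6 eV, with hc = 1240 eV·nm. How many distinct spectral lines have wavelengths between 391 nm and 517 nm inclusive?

Enumerate all n_i → n_f pairs with 1 ≤ n_f < n_i ≤ 5 and compute λ = 1240 / [13.6·1·(1/n_f² − 1/n_i²)].
Lines falling in [391, 517] nm: 5→2 (434.2 nm), 4→2 (486.3 nm).

2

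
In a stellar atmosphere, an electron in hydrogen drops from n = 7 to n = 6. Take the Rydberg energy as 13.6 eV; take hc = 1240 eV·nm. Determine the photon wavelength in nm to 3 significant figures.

12400 nm

ΔE = 13.60 × (1/6² − 1/7²) = 13.60 × 0.007370 = 0.1002 eV.
λ = hc/ΔE = 1240 / 0.1002 = 12400 nm.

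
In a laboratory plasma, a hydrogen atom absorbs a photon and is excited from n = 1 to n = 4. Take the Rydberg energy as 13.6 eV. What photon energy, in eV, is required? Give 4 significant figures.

E_4 = −13.60/16 = −0.8500 eV and E_1 = −13.60/1 = −13.60 eV.
The photon energy is |E_4 − E_1| = 12.75 eV.

12.75 eV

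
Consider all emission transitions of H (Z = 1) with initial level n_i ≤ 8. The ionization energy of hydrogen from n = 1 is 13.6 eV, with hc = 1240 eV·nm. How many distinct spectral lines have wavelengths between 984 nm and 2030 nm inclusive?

5

Enumerate all n_i → n_f pairs with 1 ≤ n_f < n_i ≤ 8 and compute λ = 1240 / [13.6·1·(1/n_f² − 1/n_i²)].
Lines falling in [984, 2030] nm: 7→3 (1005 nm), 6→3 (1094 nm), 5→3 (1282 nm), 4→3 (1876 nm), 8→4 (1945 nm).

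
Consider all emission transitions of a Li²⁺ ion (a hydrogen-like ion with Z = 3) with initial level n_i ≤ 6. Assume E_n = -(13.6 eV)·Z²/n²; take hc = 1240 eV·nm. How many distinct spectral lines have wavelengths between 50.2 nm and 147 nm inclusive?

Enumerate all n_i → n_f pairs with 1 ≤ n_f < n_i ≤ 6 and compute λ = 1240 / [13.6·9·(1/n_f² − 1/n_i²)].
Lines falling in [50.2, 147] nm: 4→2 (54.03 nm), 3→2 (72.94 nm), 6→3 (121.6 nm), 5→3 (142.5 nm).

4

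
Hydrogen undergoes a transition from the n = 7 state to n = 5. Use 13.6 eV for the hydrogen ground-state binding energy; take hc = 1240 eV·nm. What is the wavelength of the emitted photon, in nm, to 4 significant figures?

ΔE = 13.60 × (1/5² − 1/7²) = 13.60 × 0.01959 = 0.2664 eV.
λ = hc/ΔE = 1240 / 0.2664 = 4654 nm.
This line belongs to the Pfund series.

4654 nm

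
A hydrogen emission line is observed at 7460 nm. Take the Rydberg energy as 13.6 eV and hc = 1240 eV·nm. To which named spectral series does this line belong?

Pfund

ΔE = 1240/7460 = 0.1662 eV.
This matches 13.6 × (1/5² − 1/6²), so n_f = 5: the Pfund series.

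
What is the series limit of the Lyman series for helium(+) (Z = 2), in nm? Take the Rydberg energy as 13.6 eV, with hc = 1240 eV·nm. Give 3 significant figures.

The Lyman series has lower level n_f = 1; the series limit corresponds to n_i → ∞.
ΔE_max = 13.6 × 4 / 1² = 54.40 eV.
λ_min = 1240 / 54.40 = 22.8 nm.

22.8 nm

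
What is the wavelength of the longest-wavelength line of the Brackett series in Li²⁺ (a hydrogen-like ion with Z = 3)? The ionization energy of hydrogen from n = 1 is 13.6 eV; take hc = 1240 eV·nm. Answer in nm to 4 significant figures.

450.3 nm

The Brackett series terminates on n_f = 4; the first line has n_i = 4+1 = 5.
ΔE = 122.4 × (1/4² − 1/5²) = 2.754 eV.
λ = 1240 / 2.754 = 450.3 nm.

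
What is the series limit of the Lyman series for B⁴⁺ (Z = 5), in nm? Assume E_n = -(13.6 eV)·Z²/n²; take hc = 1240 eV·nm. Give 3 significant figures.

3.65 nm

The Lyman series has lower level n_f = 1; the series limit corresponds to n_i → ∞.
ΔE_max = 13.6 × 25 / 1² = 340.0 eV.
λ_min = 1240 / 340.0 = 3.65 nm.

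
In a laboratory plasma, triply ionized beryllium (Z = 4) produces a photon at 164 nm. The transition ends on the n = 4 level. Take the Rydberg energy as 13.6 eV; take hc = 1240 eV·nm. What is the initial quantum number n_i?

The photon energy is ΔE = hc/λ = 1240 / 164 = 7.561 eV.
With Z = 4, ΔE = 217.6 × (1/n_f² − 1/n_i²), so 1/n_f² − 1/n_i² = 0.03475.
With n_f = 4: 1/n_i² = 1/16 − 0.03475 = 0.02775, so n_i ≈ 6.00.

n_i = 6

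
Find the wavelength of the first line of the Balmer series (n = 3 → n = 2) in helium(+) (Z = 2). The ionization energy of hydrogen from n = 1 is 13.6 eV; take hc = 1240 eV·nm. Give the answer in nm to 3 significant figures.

The Balmer series terminates on n_f = 2; the first line has n_i = 2+1 = 3.
ΔE = 54.40 × (1/2² − 1/3²) = 7.556 eV.
λ = 1240 / 7.556 = 164 nm.

164 nm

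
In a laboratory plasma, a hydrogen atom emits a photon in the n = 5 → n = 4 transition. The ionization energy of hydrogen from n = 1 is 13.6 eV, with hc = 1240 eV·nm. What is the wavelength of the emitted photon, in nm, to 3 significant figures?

4050 nm

ΔE = 13.60 × (1/4² − 1/5²) = 13.60 × 0.02250 = 0.3060 eV.
λ = hc/ΔE = 1240 / 0.3060 = 4050 nm.
This line belongs to the Brackett series.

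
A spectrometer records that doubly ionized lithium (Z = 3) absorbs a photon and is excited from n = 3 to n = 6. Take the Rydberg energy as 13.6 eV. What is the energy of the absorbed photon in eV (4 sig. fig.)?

10.20 eV

The Bohr energies scale as Z², so for Z = 3: E_n = −122.4/n² eV.
E_6 = −122.4/36 = −3.400 eV and E_3 = −122.4/9 = −13.60 eV.
The photon energy is |E_6 − E_3| = 10.20 eV.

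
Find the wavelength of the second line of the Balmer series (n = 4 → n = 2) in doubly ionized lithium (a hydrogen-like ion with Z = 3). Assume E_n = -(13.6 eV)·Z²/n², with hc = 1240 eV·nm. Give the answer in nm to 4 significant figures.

The Balmer series terminates on n_f = 2; the second line has n_i = 2+2 = 4.
ΔE = 122.4 × (1/2² − 1/4²) = 22.95 eV.
λ = 1240 / 22.95 = 54.03 nm.

54.03 nm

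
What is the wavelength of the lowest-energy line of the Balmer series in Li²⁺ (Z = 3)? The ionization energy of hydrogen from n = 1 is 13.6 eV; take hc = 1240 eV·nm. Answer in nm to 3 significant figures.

72.9 nm

The Balmer series terminates on n_f = 2; the first line has n_i = 2+1 = 3.
ΔE = 122.4 × (1/2² − 1/3²) = 17.00 eV.
λ = 1240 / 17.00 = 72.9 nm.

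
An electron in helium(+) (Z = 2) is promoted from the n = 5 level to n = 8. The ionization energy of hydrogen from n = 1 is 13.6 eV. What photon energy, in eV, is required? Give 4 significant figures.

The Bohr energies scale as Z², so for Z = 2: E_n = −54.40/n² eV.
E_8 = −54.40/64 = −0.8500 eV and E_5 = −54.40/25 = −2.176 eV.
The photon energy is |E_8 − E_5| = 1.326 eV.

1.326 eV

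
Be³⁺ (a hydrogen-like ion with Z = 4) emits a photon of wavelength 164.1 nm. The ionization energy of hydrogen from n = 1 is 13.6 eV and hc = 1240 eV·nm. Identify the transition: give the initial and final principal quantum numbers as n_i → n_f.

The photon energy is ΔE = hc/λ = 1240 / 164.1 = 7.556 eV.
With Z = 4, ΔE = 217.6 × (1/n_f² − 1/n_i²), so 1/n_f² − 1/n_i² = 0.03473.
Trying n_f = 4 gives 1/n_i² = 0.02777, i.e. n_i ≈ 6; this pair matches.

n_i = 6, n_f = 4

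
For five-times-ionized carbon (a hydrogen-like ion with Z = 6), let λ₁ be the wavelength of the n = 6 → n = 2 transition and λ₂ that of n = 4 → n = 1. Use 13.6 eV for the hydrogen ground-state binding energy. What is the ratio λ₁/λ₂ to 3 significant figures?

4.22

λ ∝ 1/ΔE ∝ 1/(1/n_f² − 1/n_i²), and the Z² and hc factors cancel in the ratio.
λ₁/λ₂ = (1/1² − 1/4²)/(1/2² − 1/6²) = 0.9375/0.2222 = 4.22.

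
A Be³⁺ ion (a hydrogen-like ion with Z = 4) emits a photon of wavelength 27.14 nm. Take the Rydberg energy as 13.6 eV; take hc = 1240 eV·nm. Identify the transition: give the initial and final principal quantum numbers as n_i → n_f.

n_i = 5, n_f = 2

The photon energy is ΔE = hc/λ = 1240 / 27.14 = 45.69 eV.
With Z = 4, ΔE = 217.6 × (1/n_f² − 1/n_i²), so 1/n_f² − 1/n_i² = 0.2100.
Trying n_f = 2 gives 1/n_i² = 0.04003, i.e. n_i ≈ 5; this pair matches.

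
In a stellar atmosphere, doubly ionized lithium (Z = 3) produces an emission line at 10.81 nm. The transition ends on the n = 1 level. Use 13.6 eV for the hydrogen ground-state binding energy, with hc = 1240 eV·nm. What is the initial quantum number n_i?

n_i = 4

The photon energy is ΔE = hc/λ = 1240 / 10.81 = 114.7 eV.
With Z = 3, ΔE = 122.4 × (1/n_f² − 1/n_i²), so 1/n_f² − 1/n_i² = 0.9372.
With n_f = 1: 1/n_i² = 1/1 − 0.9372 = 0.06284, so n_i ≈ 3.99.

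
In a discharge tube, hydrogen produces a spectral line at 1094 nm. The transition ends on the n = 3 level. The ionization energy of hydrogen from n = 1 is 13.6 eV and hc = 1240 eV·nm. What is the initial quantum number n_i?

n_i = 6

The photon energy is ΔE = hc/λ = 1240 / 1094 = 1.133 eV.
With Z = 1, ΔE = 13.60 × (1/n_f² − 1/n_i²), so 1/n_f² − 1/n_i² = 0.08334.
With n_f = 3: 1/n_i² = 1/9 − 0.08334 = 0.02777, so n_i ≈ 6.00.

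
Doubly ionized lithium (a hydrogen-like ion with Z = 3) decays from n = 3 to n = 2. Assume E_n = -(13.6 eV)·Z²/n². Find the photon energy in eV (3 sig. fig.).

The Bohr energies scale as Z², so for Z = 3: E_n = −122.4/n² eV.
E_3 = −122.4/9 = −13.60 eV and E_2 = −122.4/4 = −30.60 eV.
The photon energy is |E_3 − E_2| = 17.0 eV.

17.0 eV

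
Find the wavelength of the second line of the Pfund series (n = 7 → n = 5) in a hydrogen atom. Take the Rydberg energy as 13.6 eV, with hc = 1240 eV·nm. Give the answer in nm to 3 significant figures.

The Pfund series terminates on n_f = 5; the second line has n_i = 5+2 = 7.
ΔE = 13.60 × (1/5² − 1/7²) = 0.2664 eV.
λ = 1240 / 0.2664 = 4650 nm.

4650 nm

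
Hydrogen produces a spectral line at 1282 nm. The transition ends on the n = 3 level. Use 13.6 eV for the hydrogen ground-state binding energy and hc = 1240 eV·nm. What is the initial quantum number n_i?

n_i = 5

The photon energy is ΔE = hc/λ = 1240 / 1282 = 0.9672 eV.
With Z = 1, ΔE = 13.60 × (1/n_f² − 1/n_i²), so 1/n_f² − 1/n_i² = 0.07112.
With n_f = 3: 1/n_i² = 1/9 − 0.07112 = 0.03999, so n_i ≈ 5.00.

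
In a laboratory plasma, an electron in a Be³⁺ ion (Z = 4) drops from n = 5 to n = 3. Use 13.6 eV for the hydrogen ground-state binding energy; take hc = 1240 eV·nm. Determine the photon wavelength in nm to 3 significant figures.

For Z = 4 the level energies scale as Z², so the effective Rydberg energy is 13.6 × 16 = 217.6 eV.
ΔE = 217.6 × (1/3² − 1/5²) = 217.6 × 0.07111 = 15.47 eV.
λ = hc/ΔE = 1240 / 15.47 = 80.1 nm.

80.1 nm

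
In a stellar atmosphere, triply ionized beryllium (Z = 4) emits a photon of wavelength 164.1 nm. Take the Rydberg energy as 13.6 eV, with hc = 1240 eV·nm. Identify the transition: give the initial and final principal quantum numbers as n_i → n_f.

The photon energy is ΔE = hc/λ = 1240 / 164.1 = 7.556 eV.
With Z = 4, ΔE = 217.6 × (1/n_f² − 1/n_i²), so 1/n_f² − 1/n_i² = 0.03473.
Trying n_f = 4 gives 1/n_i² = 0.02777, i.e. n_i ≈ 6; this pair matches.

n_i = 6, n_f = 4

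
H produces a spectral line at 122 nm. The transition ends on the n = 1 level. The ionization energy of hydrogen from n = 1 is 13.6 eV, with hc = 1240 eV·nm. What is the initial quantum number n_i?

n_i = 2

The photon energy is ΔE = hc/λ = 1240 / 122 = 10.16 eV.
With Z = 1, ΔE = 13.60 × (1/n_f² − 1/n_i²), so 1/n_f² − 1/n_i² = 0.7473.
With n_f = 1: 1/n_i² = 1/1 − 0.7473 = 0.2527, so n_i ≈ 1.99.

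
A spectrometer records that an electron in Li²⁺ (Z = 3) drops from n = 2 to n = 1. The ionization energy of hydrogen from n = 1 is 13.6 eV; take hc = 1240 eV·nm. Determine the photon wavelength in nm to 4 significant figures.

13.51 nm

For Z = 3 the level energies scale as Z², so the effective Rydberg energy is 13.6 × 9 = 122.4 eV.
ΔE = 122.4 × (1/1² − 1/2²) = 122.4 × 0.7500 = 91.80 eV.
λ = hc/ΔE = 1240 / 91.80 = 13.51 nm.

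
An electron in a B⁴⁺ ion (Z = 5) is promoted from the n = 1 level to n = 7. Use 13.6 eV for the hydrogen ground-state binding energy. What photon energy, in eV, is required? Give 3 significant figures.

333 eV

The Bohr energies scale as Z², so for Z = 5: E_n = −340.0/n² eV.
E_7 = −340.0/49 = −6.939 eV and E_1 = −340.0/1 = −340.0 eV.
The photon energy is |E_7 − E_1| = 333 eV.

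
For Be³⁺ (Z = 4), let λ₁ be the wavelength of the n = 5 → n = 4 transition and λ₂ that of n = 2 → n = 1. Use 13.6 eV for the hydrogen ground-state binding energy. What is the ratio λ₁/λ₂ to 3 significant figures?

33.3

λ ∝ 1/ΔE ∝ 1/(1/n_f² − 1/n_i²), and the Z² and hc factors cancel in the ratio.
λ₁/λ₂ = (1/1² − 1/2²)/(1/4² − 1/5²) = 0.7500/0.02250 = 33.3.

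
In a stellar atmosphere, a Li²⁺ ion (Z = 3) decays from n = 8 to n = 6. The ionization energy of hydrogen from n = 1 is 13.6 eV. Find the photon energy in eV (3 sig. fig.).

The Bohr energies scale as Z², so for Z = 3: E_n = −122.4/n² eV.
E_8 = −122.4/64 = −1.913 eV and E_6 = −122.4/36 = −3.400 eV.
The photon energy is |E_8 − E_6| = 1.49 eV.

1.49 eV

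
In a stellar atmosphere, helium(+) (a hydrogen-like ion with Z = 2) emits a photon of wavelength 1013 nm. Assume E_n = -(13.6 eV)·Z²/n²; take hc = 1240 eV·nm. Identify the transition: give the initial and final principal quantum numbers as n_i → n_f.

n_i = 5, n_f = 4

The photon energy is ΔE = hc/λ = 1240 / 1013 = 1.224 eV.
With Z = 2, ΔE = 54.40 × (1/n_f² − 1/n_i²), so 1/n_f² − 1/n_i² = 0.02250.
Trying n_f = 4 gives 1/n_i² = 0.04000, i.e. n_i ≈ 5; this pair matches.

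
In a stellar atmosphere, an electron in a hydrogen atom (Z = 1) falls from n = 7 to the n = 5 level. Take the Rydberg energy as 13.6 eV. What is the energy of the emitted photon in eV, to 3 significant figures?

E_7 = −13.60/49 = −0.2776 eV and E_5 = −13.60/25 = −0.5440 eV.
The photon energy is |E_7 − E_5| = 0.266 eV.

0.266 eV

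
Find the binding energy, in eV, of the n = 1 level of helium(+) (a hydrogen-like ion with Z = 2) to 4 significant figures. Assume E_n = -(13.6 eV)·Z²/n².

E_n = −13.6 Z²/n² = −54.40/n² eV for Z = 2.
E_1 = −54.40/1 = −54.40 eV, so ionization (to E = 0) requires 54.40 eV.

54.40 eV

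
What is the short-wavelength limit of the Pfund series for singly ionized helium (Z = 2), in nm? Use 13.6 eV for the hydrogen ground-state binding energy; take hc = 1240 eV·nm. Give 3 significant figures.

570 nm

The Pfund series has lower level n_f = 5; the series limit corresponds to n_i → ∞.
ΔE_max = 13.6 × 4 / 5² = 2.176 eV.
λ_min = 1240 / 2.176 = 570 nm.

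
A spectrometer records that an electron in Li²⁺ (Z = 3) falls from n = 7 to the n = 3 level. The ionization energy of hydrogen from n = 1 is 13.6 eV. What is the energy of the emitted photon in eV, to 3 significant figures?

11.1 eV

The Bohr energies scale as Z², so for Z = 3: E_n = −122.4/n² eV.
E_7 = −122.4/49 = −2.498 eV and E_3 = −122.4/9 = −13.60 eV.
The photon energy is |E_7 − E_3| = 11.1 eV.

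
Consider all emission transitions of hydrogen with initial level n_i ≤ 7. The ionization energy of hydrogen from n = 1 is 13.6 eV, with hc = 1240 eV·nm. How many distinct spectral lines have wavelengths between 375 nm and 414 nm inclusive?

Enumerate all n_i → n_f pairs with 1 ≤ n_f < n_i ≤ 7 and compute λ = 1240 / [13.6·1·(1/n_f² − 1/n_i²)].
Lines falling in [375, 414] nm: 7→2 (397.1 nm), 6→2 (410.3 nm).

2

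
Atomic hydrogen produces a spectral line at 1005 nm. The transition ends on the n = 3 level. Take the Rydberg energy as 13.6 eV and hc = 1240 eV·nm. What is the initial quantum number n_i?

n_i = 7

The photon energy is ΔE = hc/λ = 1240 / 1005 = 1.234 eV.
With Z = 1, ΔE = 13.60 × (1/n_f² − 1/n_i²), so 1/n_f² − 1/n_i² = 0.09072.
With n_f = 3: 1/n_i² = 1/9 − 0.09072 = 0.02039, so n_i ≈ 7.00.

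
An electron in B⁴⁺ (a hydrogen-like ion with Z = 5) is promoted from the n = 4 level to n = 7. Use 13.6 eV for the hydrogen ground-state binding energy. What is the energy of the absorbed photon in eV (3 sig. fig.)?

14.3 eV

The Bohr energies scale as Z², so for Z = 5: E_n = −340.0/n² eV.
E_7 = −340.0/49 = −6.939 eV and E_4 = −340.0/16 = −21.25 eV.
The photon energy is |E_7 − E_4| = 14.3 eV.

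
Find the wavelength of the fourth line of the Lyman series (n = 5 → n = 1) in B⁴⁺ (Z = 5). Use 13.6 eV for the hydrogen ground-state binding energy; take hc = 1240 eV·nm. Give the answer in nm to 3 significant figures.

3.80 nm

The Lyman series terminates on n_f = 1; the fourth line has n_i = 1+4 = 5.
ΔE = 340.0 × (1/1² − 1/5²) = 326.4 eV.
λ = 1240 / 326.4 = 3.80 nm.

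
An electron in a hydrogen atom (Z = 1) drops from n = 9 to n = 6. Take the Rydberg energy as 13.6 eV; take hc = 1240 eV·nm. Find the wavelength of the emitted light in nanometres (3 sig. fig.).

5910 nm

ΔE = 13.60 × (1/6² − 1/9²) = 13.60 × 0.01543 = 0.2099 eV.
λ = hc/ΔE = 1240 / 0.2099 = 5910 nm.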